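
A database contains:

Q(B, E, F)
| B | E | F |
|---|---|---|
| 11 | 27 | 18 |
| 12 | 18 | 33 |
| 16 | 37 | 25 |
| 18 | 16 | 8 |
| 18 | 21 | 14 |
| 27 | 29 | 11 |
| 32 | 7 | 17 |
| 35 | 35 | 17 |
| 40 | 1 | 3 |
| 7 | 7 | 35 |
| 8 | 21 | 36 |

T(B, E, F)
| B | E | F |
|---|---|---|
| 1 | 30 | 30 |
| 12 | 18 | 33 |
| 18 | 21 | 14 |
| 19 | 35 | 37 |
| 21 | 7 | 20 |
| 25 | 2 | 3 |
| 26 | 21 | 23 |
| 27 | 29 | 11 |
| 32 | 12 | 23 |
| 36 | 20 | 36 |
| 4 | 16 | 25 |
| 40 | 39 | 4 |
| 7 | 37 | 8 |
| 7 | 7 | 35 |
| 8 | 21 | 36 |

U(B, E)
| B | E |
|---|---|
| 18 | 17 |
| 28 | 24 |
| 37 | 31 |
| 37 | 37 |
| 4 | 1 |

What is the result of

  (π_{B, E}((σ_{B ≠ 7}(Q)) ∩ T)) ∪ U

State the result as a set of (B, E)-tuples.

{(12, 18), (18, 17), (18, 21), (27, 29), (28, 24), (37, 31), (37, 37), (4, 1), (8, 21)}

σ[B ≠ 7]: keep tuples satisfying B ≠ 7 → {(11, 27, 18), (12, 18, 33), (16, 37, 25), (18, 16, 8), (18, 21, 14), (27, 29, 11), (32, 7, 17), (35, 35, 17), (40, 1, 3), (8, 21, 36)}
Intersection: {(11, 27, 18), (12, 18, 33), (16, 37, 25), (18, 16, 8), (18, 21, 14), (27, 29, 11), (32, 7, 17), (35, 35, 17), (40, 1, 3), (8, 21, 36)} with {(1, 30, 30), (12, 18, 33), (18, 21, 14), (19, 35, 37), (21, 7, 20), (25, 2, 3), (26, 21, 23), (27, 29, 11), (32, 12, 23), (36, 20, 36), (4, 16, 25), (40, 39, 4), (7, 37, 8), (7, 7, 35), (8, 21, 36)} → {(12, 18, 33), (18, 21, 14), (27, 29, 11), (8, 21, 36)}
π[B, E]: project onto (B, E) → {(12, 18), (18, 21), (27, 29), (8, 21)}
Union: {(12, 18), (18, 21), (27, 29), (8, 21)} with {(18, 17), (28, 24), (37, 31), (37, 37), (4, 1)} → {(12, 18), (18, 17), (18, 21), (27, 29), (28, 24), (37, 31), (37, 37), (4, 1), (8, 21)}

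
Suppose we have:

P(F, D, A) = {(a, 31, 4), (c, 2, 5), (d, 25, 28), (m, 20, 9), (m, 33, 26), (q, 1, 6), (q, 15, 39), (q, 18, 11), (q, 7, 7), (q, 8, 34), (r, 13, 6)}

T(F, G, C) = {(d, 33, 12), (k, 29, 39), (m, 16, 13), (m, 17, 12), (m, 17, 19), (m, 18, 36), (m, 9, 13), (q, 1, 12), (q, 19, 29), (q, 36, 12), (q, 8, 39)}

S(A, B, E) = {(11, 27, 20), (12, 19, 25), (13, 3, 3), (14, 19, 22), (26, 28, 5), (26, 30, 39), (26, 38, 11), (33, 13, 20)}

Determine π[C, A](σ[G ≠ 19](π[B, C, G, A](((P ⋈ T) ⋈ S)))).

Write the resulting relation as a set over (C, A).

{(12, 11), (12, 26), (13, 26), (19, 26), (36, 26), (39, 11)}

Natural join on F: {(d, 25, 28, 33, 12), (m, 20, 9, 16, 13), (m, 20, 9, 17, 12), (m, 20, 9, 17, 19), (m, 20, 9, 18, 36), (m, 20, 9, 9, 13), (m, 33, 26, 16, 13), (m, 33, 26, 17, 12), (m, 33, 26, 17, 19), (m, 33, 26, 18, 36), (m, 33, 26, 9, 13), (q, 1, 6, 1, 12), (q, 1, 6, 19, 29), (q, 1, 6, 36, 12), (q, 1, 6, 8, 39), (q, 15, 39, 1, 12), (q, 15, 39, 19, 29), (q, 15, 39, 36, 12), (q, 15, 39, 8, 39), (q, 18, 11, 1, 12), (q, 18, 11, 19, 29), (q, 18, 11, 36, 12), (q, 18, 11, 8, 39), (q, 7, 7, 1, 12), (q, 7, 7, 19, 29), (q, 7, 7, 36, 12), (q, 7, 7, 8, 39), (q, 8, 34, 1, 12), (q, 8, 34, 19, 29), (q, 8, 34, 36, 12), (q, 8, 34, 8, 39)}
Natural join on A: {(m, 33, 26, 16, 13, 28, 5), (m, 33, 26, 16, 13, 30, 39), (m, 33, 26, 16, 13, 38, 11), (m, 33, 26, 17, 12, 28, 5), (m, 33, 26, 17, 12, 30, 39), (m, 33, 26, 17, 12, 38, 11), (m, 33, 26, 17, 19, 28, 5), (m, 33, 26, 17, 19, 30, 39), (m, 33, 26, 17, 19, 38, 11), (m, 33, 26, 18, 36, 28, 5), (m, 33, 26, 18, 36, 30, 39), (m, 33, 26, 18, 36, 38, 11), (m, 33, 26, 9, 13, 28, 5), (m, 33, 26, 9, 13, 30, 39), (m, 33, 26, 9, 13, 38, 11), (q, 18, 11, 1, 12, 27, 20), (q, 18, 11, 19, 29, 27, 20), (q, 18, 11, 36, 12, 27, 20), (q, 18, 11, 8, 39, 27, 20)}
Keep only column(s) B, C, G, A: {(27, 12, 1, 11), (27, 12, 36, 11), (27, 29, 19, 11), (27, 39, 8, 11), (28, 12, 17, 26), (28, 13, 16, 26), (28, 13, 9, 26), (28, 19, 17, 26), (28, 36, 18, 26), (30, 12, 17, 26), (30, 13, 16, 26), (30, 13, 9, 26), (30, 19, 17, 26), (30, 36, 18, 26), (38, 12, 17, 26), (38, 13, 16, 26), (38, 13, 9, 26), (38, 19, 17, 26), (38, 36, 18, 26)}
σ[G ≠ 19]: keep tuples satisfying G ≠ 19 → {(27, 12, 1, 11), (27, 12, 36, 11), (27, 39, 8, 11), (28, 12, 17, 26), (28, 13, 16, 26), (28, 13, 9, 26), (28, 19, 17, 26), (28, 36, 18, 26), (30, 12, 17, 26), (30, 13, 16, 26), (30, 13, 9, 26), (30, 19, 17, 26), (30, 36, 18, 26), (38, 12, 17, 26), (38, 13, 16, 26), (38, 13, 9, 26), (38, 19, 17, 26), (38, 36, 18, 26)}
Keep only column(s) C, A (12 duplicate(s) eliminated): {(12, 11), (12, 26), (13, 26), (19, 26), (36, 26), (39, 11)}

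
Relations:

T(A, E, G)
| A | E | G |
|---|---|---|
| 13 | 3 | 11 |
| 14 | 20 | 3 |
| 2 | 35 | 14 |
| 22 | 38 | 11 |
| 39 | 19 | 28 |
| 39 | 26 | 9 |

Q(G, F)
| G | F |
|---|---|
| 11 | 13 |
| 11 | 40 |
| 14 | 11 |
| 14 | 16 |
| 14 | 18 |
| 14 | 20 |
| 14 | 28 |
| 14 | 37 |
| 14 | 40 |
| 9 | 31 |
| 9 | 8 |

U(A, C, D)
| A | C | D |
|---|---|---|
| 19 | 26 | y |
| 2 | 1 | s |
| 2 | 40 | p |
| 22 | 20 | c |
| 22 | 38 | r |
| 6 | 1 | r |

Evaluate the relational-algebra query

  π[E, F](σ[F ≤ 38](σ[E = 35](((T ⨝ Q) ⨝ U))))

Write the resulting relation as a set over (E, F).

{(35, 11), (35, 16), (35, 18), (35, 20), (35, 28), (35, 37)}

Natural join on G: {(13, 3, 11, 13), (13, 3, 11, 40), (2, 35, 14, 11), (2, 35, 14, 16), (2, 35, 14, 18), (2, 35, 14, 20), (2, 35, 14, 28), (2, 35, 14, 37), (2, 35, 14, 40), (22, 38, 11, 13), (22, 38, 11, 40), (39, 26, 9, 31), (39, 26, 9, 8)}
Natural join on A: {(2, 35, 14, 11, 1, s), (2, 35, 14, 11, 40, p), (2, 35, 14, 16, 1, s), (2, 35, 14, 16, 40, p), (2, 35, 14, 18, 1, s), (2, 35, 14, 18, 40, p), (2, 35, 14, 20, 1, s), (2, 35, 14, 20, 40, p), (2, 35, 14, 28, 1, s), (2, 35, 14, 28, 40, p), (2, 35, 14, 37, 1, s), (2, 35, 14, 37, 40, p), (2, 35, 14, 40, 1, s), (2, 35, 14, 40, 40, p), (22, 38, 11, 13, 20, c), (22, 38, 11, 13, 38, r), (22, 38, 11, 40, 20, c), (22, 38, 11, 40, 38, r)}
σ[E = 35]: keep tuples satisfying E = 35 → {(2, 35, 14, 11, 1, s), (2, 35, 14, 11, 40, p), (2, 35, 14, 16, 1, s), (2, 35, 14, 16, 40, p), (2, 35, 14, 18, 1, s), (2, 35, 14, 18, 40, p), (2, 35, 14, 20, 1, s), (2, 35, 14, 20, 40, p), (2, 35, 14, 28, 1, s), (2, 35, 14, 28, 40, p), (2, 35, 14, 37, 1, s), (2, 35, 14, 37, 40, p), (2, 35, 14, 40, 1, s), (2, 35, 14, 40, 40, p)}
σ[F ≤ 38]: keep tuples satisfying F ≤ 38 → {(2, 35, 14, 11, 1, s), (2, 35, 14, 11, 40, p), (2, 35, 14, 16, 1, s), (2, 35, 14, 16, 40, p), (2, 35, 14, 18, 1, s), (2, 35, 14, 18, 40, p), (2, 35, 14, 20, 1, s), (2, 35, 14, 20, 40, p), (2, 35, 14, 28, 1, s), (2, 35, 14, 28, 40, p), (2, 35, 14, 37, 1, s), (2, 35, 14, 37, 40, p)}
Keep only column(s) E, F (6 duplicate(s) eliminated): {(35, 11), (35, 16), (35, 18), (35, 20), (35, 28), (35, 37)}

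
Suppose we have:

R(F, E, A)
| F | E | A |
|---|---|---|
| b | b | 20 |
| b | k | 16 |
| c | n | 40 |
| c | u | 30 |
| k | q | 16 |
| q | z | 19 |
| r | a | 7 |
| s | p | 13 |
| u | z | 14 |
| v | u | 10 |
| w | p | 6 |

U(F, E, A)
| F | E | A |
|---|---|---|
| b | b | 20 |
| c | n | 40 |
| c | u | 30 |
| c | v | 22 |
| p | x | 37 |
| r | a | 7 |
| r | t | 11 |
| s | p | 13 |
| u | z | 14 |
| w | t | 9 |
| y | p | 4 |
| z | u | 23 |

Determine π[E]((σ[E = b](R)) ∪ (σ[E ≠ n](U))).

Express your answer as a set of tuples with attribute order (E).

{a, b, p, t, u, v, x, z}

σ[E = b]: keep tuples satisfying E = b → {(b, b, 20)}
σ[E ≠ n]: keep tuples satisfying E ≠ n → {(b, b, 20), (c, u, 30), (c, v, 22), (p, x, 37), (r, a, 7), (r, t, 11), (s, p, 13), (u, z, 14), (w, t, 9), (y, p, 4), (z, u, 23)}
Set union of the two operands is {(b, b, 20), (c, u, 30), (c, v, 22), (p, x, 37), (r, a, 7), (r, t, 11), (s, p, 13), (u, z, 14), (w, t, 9), (y, p, 4), (z, u, 23)}.
π[E]: project onto (E) (3 duplicate(s) eliminated) → {a, b, p, t, u, v, x, z}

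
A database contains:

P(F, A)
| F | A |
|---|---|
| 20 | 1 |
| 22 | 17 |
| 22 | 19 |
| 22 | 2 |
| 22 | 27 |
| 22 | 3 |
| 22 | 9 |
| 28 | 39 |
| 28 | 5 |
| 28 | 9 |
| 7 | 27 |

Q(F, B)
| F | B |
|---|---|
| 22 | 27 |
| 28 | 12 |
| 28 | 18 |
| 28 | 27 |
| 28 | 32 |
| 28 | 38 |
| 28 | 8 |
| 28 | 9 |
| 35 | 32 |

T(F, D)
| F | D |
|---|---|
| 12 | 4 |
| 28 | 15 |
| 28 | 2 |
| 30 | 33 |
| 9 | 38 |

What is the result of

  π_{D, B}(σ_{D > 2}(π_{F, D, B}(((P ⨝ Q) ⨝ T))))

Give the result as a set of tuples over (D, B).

{(15, 12), (15, 18), (15, 27), (15, 32), (15, 38), (15, 8), (15, 9)}

Joining P and Q on F yields {(22, 17, 27), (22, 19, 27), (22, 2, 27), (22, 27, 27), (22, 3, 27), (22, 9, 27), (28, 39, 12), (28, 39, 18), (28, 39, 27), (28, 39, 32), (28, 39, 38), (28, 39, 8), (28, 39, 9), (28, 5, 12), (28, 5, 18), (28, 5, 27), (28, 5, 32), (28, 5, 38), (28, 5, 8), (28, 5, 9), (28, 9, 12), (28, 9, 18), (28, 9, 27), (28, 9, 32), (28, 9, 38), (28, 9, 8), (28, 9, 9)}.
Joining (P ⨝ Q) and T on F yields {(28, 39, 12, 15), (28, 39, 12, 2), (28, 39, 18, 15), (28, 39, 18, 2), (28, 39, 27, 15), (28, 39, 27, 2), (28, 39, 32, 15), (28, 39, 32, 2), (28, 39, 38, 15), (28, 39, 38, 2), (28, 39, 8, 15), (28, 39, 8, 2), (28, 39, 9, 15), (28, 39, 9, 2), (28, 5, 12, 15), (28, 5, 12, 2), (28, 5, 18, 15), (28, 5, 18, 2), (28, 5, 27, 15), (28, 5, 27, 2), (28, 5, 32, 15), (28, 5, 32, 2), (28, 5, 38, 15), (28, 5, 38, 2), (28, 5, 8, 15), (28, 5, 8, 2), (28, 5, 9, 15), (28, 5, 9, 2), (28, 9, 12, 15), (28, 9, 12, 2), (28, 9, 18, 15), (28, 9, 18, 2), (28, 9, 27, 15), (28, 9, 27, 2), (28, 9, 32, 15), (28, 9, 32, 2), (28, 9, 38, 15), (28, 9, 38, 2), (28, 9, 8, 15), (28, 9, 8, 2), (28, 9, 9, 15), (28, 9, 9, 2)}.
Keep only column(s) F, D, B (28 duplicate(s) eliminated): {(28, 15, 12), (28, 15, 18), (28, 15, 27), (28, 15, 32), (28, 15, 38), (28, 15, 8), (28, 15, 9), (28, 2, 12), (28, 2, 18), (28, 2, 27), (28, 2, 32), (28, 2, 38), (28, 2, 8), (28, 2, 9)}
σ[D > 2]: keep tuples satisfying D > 2 → {(28, 15, 12), (28, 15, 18), (28, 15, 27), (28, 15, 32), (28, 15, 38), (28, 15, 8), (28, 15, 9)}
Keep only column(s) D, B: {(15, 12), (15, 18), (15, 27), (15, 32), (15, 38), (15, 8), (15, 9)}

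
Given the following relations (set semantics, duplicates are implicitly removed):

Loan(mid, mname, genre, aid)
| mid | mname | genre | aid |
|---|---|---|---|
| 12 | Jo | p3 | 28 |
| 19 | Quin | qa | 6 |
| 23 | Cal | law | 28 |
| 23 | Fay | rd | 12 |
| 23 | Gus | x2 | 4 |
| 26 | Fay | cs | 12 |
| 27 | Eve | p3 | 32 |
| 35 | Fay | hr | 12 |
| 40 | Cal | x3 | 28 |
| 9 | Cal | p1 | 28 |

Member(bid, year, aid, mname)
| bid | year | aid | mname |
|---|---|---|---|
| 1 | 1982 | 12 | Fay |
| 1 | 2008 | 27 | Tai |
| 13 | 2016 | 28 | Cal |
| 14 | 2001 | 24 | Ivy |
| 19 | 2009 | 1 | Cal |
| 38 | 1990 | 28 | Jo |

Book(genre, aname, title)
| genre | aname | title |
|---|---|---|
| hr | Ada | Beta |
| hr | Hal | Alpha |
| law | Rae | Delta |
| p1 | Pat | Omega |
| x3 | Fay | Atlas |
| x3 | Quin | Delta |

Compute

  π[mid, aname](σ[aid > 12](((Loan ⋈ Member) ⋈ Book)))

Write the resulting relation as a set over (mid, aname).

Loan ⋈ Member (natural join on mname, aid): {(12, Jo, p3, 28, 38, 1990), (23, Cal, law, 28, 13, 2016), (23, Fay, rd, 12, 1, 1982), (26, Fay, cs, 12, 1, 1982), (35, Fay, hr, 12, 1, 1982), (40, Cal, x3, 28, 13, 2016), (9, Cal, p1, 28, 13, 2016)}
(Loan ⋈ Member) ⋈ Book (natural join on genre): {(23, Cal, law, 28, 13, 2016, Rae, Delta), (35, Fay, hr, 12, 1, 1982, Ada, Beta), (35, Fay, hr, 12, 1, 1982, Hal, Alpha), (40, Cal, x3, 28, 13, 2016, Fay, Atlas), (40, Cal, x3, 28, 13, 2016, Quin, Delta), (9, Cal, p1, 28, 13, 2016, Pat, Omega)}
Filtering on aid > 12 leaves {(23, Cal, law, 28, 13, 2016, Rae, Delta), (40, Cal, x3, 28, 13, 2016, Fay, Atlas), (40, Cal, x3, 28, 13, 2016, Quin, Delta), (9, Cal, p1, 28, 13, 2016, Pat, Omega)}.
π_{mid, aname} gives {(23, Rae), (40, Fay), (40, Quin), (9, Pat)}.

{(23, Rae), (40, Fay), (40, Quin), (9, Pat)}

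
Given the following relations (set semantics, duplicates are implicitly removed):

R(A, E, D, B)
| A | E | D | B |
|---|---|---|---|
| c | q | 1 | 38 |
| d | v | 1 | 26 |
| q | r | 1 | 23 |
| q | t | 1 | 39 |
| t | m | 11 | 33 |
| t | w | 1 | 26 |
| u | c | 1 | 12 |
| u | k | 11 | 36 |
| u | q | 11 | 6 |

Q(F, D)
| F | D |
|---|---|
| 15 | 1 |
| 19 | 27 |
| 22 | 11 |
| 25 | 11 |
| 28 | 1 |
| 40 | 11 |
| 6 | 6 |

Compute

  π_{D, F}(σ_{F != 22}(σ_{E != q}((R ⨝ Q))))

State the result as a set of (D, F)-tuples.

Natural join on D: {(c, q, 1, 38, 15), (c, q, 1, 38, 28), (d, v, 1, 26, 15), (d, v, 1, 26, 28), (q, r, 1, 23, 15), (q, r, 1, 23, 28), (q, t, 1, 39, 15), (q, t, 1, 39, 28), (t, m, 11, 33, 22), (t, m, 11, 33, 25), (t, m, 11, 33, 40), (t, w, 1, 26, 15), (t, w, 1, 26, 28), (u, c, 1, 12, 15), (u, c, 1, 12, 28), (u, k, 11, 36, 22), (u, k, 11, 36, 25), (u, k, 11, 36, 40), (u, q, 11, 6, 22), (u, q, 11, 6, 25), (u, q, 11, 6, 40)}
σ[E != q]: keep tuples satisfying E != q → {(d, v, 1, 26, 15), (d, v, 1, 26, 28), (q, r, 1, 23, 15), (q, r, 1, 23, 28), (q, t, 1, 39, 15), (q, t, 1, 39, 28), (t, m, 11, 33, 22), (t, m, 11, 33, 25), (t, m, 11, 33, 40), (t, w, 1, 26, 15), (t, w, 1, 26, 28), (u, c, 1, 12, 15), (u, c, 1, 12, 28), (u, k, 11, 36, 22), (u, k, 11, 36, 25), (u, k, 11, 36, 40)}
σ[F != 22]: keep tuples satisfying F != 22 → {(d, v, 1, 26, 15), (d, v, 1, 26, 28), (q, r, 1, 23, 15), (q, r, 1, 23, 28), (q, t, 1, 39, 15), (q, t, 1, 39, 28), (t, m, 11, 33, 25), (t, m, 11, 33, 40), (t, w, 1, 26, 15), (t, w, 1, 26, 28), (u, c, 1, 12, 15), (u, c, 1, 12, 28), (u, k, 11, 36, 25), (u, k, 11, 36, 40)}
π_{D, F} gives {(1, 15), (1, 28), (11, 25), (11, 40)} (10 duplicate(s) eliminated).

{(1, 15), (1, 28), (11, 25), (11, 40)}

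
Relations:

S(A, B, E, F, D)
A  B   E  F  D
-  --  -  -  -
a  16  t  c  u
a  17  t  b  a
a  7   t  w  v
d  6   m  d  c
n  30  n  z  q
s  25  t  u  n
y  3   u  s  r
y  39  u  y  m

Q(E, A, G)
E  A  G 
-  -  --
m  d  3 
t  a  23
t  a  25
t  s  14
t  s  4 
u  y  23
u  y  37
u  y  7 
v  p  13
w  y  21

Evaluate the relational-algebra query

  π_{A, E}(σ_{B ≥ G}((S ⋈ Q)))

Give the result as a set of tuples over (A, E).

{(d, m), (s, t), (y, u)}

Joining S and Q on A, E yields {(a, 16, t, c, u, 23), (a, 16, t, c, u, 25), (a, 17, t, b, a, 23), (a, 17, t, b, a, 25), (a, 7, t, w, v, 23), (a, 7, t, w, v, 25), (d, 6, m, d, c, 3), (s, 25, t, u, n, 14), (s, 25, t, u, n, 4), (y, 3, u, s, r, 23), (y, 3, u, s, r, 37), (y, 3, u, s, r, 7), (y, 39, u, y, m, 23), (y, 39, u, y, m, 37), (y, 39, u, y, m, 7)}.
Selection B ≥ G: {(d, 6, m, d, c, 3), (s, 25, t, u, n, 14), (s, 25, t, u, n, 4), (y, 39, u, y, m, 23), (y, 39, u, y, m, 37), (y, 39, u, y, m, 7)}
Keep only column(s) A, E (3 duplicate(s) eliminated): {(d, m), (s, t), (y, u)}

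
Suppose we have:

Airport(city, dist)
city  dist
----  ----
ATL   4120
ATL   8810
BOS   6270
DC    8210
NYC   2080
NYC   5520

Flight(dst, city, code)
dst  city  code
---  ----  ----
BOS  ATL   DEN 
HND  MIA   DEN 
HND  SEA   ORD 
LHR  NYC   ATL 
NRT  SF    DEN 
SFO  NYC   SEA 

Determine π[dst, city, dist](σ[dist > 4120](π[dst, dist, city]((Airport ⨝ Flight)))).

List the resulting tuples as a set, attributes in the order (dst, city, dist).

{(BOS, ATL, 8810), (LHR, NYC, 5520), (SFO, NYC, 5520)}

Airport ⋈ Flight (natural join on city): {(ATL, 4120, BOS, DEN), (ATL, 8810, BOS, DEN), (NYC, 2080, LHR, ATL), (NYC, 2080, SFO, SEA), (NYC, 5520, LHR, ATL), (NYC, 5520, SFO, SEA)}
π[dst, dist, city]: project onto (dst, dist, city) → {(BOS, 4120, ATL), (BOS, 8810, ATL), (LHR, 2080, NYC), (LHR, 5520, NYC), (SFO, 2080, NYC), (SFO, 5520, NYC)}
Selection dist > 4120: {(BOS, 8810, ATL), (LHR, 5520, NYC), (SFO, 5520, NYC)}
π[dst, city, dist]: project onto (dst, city, dist) → {(BOS, ATL, 8810), (LHR, NYC, 5520), (SFO, NYC, 5520)}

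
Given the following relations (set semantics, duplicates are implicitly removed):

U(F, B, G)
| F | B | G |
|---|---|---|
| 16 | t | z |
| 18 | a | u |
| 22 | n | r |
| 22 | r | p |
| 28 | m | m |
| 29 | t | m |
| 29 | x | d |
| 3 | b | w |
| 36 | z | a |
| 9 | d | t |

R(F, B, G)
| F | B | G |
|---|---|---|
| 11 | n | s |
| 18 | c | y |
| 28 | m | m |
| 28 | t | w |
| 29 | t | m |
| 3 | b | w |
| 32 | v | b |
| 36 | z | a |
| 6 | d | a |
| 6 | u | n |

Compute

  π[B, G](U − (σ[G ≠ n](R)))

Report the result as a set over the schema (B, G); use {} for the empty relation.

Apply σ_{G ≠ n}; surviving tuples: {(11, n, s), (18, c, y), (28, m, m), (28, t, w), (29, t, m), (3, b, w), (32, v, b), (36, z, a), (6, d, a)}
Difference: {(16, t, z), (18, a, u), (22, n, r), (22, r, p), (28, m, m), (29, t, m), (29, x, d), (3, b, w), (36, z, a), (9, d, t)} with {(11, n, s), (18, c, y), (28, m, m), (28, t, w), (29, t, m), (3, b, w), (32, v, b), (36, z, a), (6, d, a)} → {(16, t, z), (18, a, u), (22, n, r), (22, r, p), (29, x, d), (9, d, t)}
π[B, G]: project onto (B, G) → {(a, u), (d, t), (n, r), (r, p), (t, z), (x, d)}

{(a, u), (d, t), (n, r), (r, p), (t, z), (x, d)}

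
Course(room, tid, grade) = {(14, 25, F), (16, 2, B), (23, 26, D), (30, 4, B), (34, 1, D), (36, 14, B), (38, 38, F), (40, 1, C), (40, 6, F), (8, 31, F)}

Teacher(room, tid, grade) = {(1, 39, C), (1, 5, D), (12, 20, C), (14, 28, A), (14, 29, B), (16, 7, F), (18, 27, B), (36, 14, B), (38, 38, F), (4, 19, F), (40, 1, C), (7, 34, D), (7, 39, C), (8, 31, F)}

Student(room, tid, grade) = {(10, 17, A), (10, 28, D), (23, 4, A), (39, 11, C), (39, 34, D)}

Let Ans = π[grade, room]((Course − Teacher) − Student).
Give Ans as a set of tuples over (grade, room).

Taking the difference: {(14, 25, F), (16, 2, B), (23, 26, D), (30, 4, B), (34, 1, D), (40, 6, F)}
Taking the difference: {(14, 25, F), (16, 2, B), (23, 26, D), (30, 4, B), (34, 1, D), (40, 6, F)}
Projecting to grade, room: {(B, 16), (B, 30), (D, 23), (D, 34), (F, 14), (F, 40)}

{(B, 16), (B, 30), (D, 23), (D, 34), (F, 14), (F, 40)}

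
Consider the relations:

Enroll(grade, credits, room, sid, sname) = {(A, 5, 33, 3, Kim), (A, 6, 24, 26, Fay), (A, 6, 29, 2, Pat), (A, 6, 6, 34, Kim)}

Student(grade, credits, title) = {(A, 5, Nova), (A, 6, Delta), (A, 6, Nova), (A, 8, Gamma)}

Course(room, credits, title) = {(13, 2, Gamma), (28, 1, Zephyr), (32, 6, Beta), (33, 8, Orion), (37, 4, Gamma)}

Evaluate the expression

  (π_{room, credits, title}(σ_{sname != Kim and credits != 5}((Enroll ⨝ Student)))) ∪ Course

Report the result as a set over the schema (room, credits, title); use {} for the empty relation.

{(13, 2, Gamma), (24, 6, Delta), (24, 6, Nova), (28, 1, Zephyr), (29, 6, Delta), (29, 6, Nova), (32, 6, Beta), (33, 8, Orion), (37, 4, Gamma)}

Enroll ⋈ Student (natural join on grade, credits): {(A, 5, 33, 3, Kim, Nova), (A, 6, 24, 26, Fay, Delta), (A, 6, 24, 26, Fay, Nova), (A, 6, 29, 2, Pat, Delta), (A, 6, 29, 2, Pat, Nova), (A, 6, 6, 34, Kim, Delta), (A, 6, 6, 34, Kim, Nova)}
σ[sname != Kim and credits != 5]: keep tuples satisfying sname != Kim and credits != 5 → {(A, 6, 24, 26, Fay, Delta), (A, 6, 24, 26, Fay, Nova), (A, 6, 29, 2, Pat, Delta), (A, 6, 29, 2, Pat, Nova)}
Keep only column(s) room, credits, title: {(24, 6, Delta), (24, 6, Nova), (29, 6, Delta), (29, 6, Nova)}
Taking the union: {(13, 2, Gamma), (24, 6, Delta), (24, 6, Nova), (28, 1, Zephyr), (29, 6, Delta), (29, 6, Nova), (32, 6, Beta), (33, 8, Orion), (37, 4, Gamma)}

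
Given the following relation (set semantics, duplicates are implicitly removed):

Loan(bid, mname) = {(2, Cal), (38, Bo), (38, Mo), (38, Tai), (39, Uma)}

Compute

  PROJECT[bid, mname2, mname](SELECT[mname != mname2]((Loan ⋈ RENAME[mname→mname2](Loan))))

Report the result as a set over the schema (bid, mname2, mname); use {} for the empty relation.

{(38, Bo, Mo), (38, Bo, Tai), (38, Mo, Bo), (38, Mo, Tai), (38, Tai, Bo), (38, Tai, Mo)}

ρ[mname→mname2]: schema becomes (bid, mname2); tuples unchanged.
Loan ⋈ RENAME[mname→mname2](Loan) (natural join on bid): {(2, Cal, Cal), (38, Bo, Bo), (38, Bo, Mo), (38, Bo, Tai), (38, Mo, Bo), (38, Mo, Mo), (38, Mo, Tai), (38, Tai, Bo), (38, Tai, Mo), (38, Tai, Tai), (39, Uma, Uma)}
Filtering on mname != mname2 leaves {(38, Bo, Mo), (38, Bo, Tai), (38, Mo, Bo), (38, Mo, Tai), (38, Tai, Bo), (38, Tai, Mo)}.
π_{bid, mname2, mname} gives {(38, Bo, Mo), (38, Bo, Tai), (38, Mo, Bo), (38, Mo, Tai), (38, Tai, Bo), (38, Tai, Mo)}.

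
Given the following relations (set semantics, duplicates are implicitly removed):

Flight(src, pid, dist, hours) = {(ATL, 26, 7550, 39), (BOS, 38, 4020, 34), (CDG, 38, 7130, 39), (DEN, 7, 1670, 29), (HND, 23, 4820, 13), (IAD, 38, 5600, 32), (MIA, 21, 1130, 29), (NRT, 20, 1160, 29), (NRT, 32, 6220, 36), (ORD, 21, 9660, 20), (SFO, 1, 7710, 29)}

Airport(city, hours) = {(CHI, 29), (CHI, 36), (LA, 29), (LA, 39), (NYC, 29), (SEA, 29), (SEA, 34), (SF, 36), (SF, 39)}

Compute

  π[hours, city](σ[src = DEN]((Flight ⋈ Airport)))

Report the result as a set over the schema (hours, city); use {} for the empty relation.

Natural join on hours: {(ATL, 26, 7550, 39, LA), (ATL, 26, 7550, 39, SF), (BOS, 38, 4020, 34, SEA), (CDG, 38, 7130, 39, LA), (CDG, 38, 7130, 39, SF), (DEN, 7, 1670, 29, CHI), (DEN, 7, 1670, 29, LA), (DEN, 7, 1670, 29, NYC), (DEN, 7, 1670, 29, SEA), (MIA, 21, 1130, 29, CHI), (MIA, 21, 1130, 29, LA), (MIA, 21, 1130, 29, NYC), (MIA, 21, 1130, 29, SEA), (NRT, 20, 1160, 29, CHI), (NRT, 20, 1160, 29, LA), (NRT, 20, 1160, 29, NYC), (NRT, 20, 1160, 29, SEA), (NRT, 32, 6220, 36, CHI), (NRT, 32, 6220, 36, SF), (SFO, 1, 7710, 29, CHI), (SFO, 1, 7710, 29, LA), (SFO, 1, 7710, 29, NYC), (SFO, 1, 7710, 29, SEA)}
Filtering on src = DEN leaves {(DEN, 7, 1670, 29, CHI), (DEN, 7, 1670, 29, LA), (DEN, 7, 1670, 29, NYC), (DEN, 7, 1670, 29, SEA)}.
Projecting to hours, city: {(29, CHI), (29, LA), (29, NYC), (29, SEA)}

{(29, CHI), (29, LA), (29, NYC), (29, SEA)}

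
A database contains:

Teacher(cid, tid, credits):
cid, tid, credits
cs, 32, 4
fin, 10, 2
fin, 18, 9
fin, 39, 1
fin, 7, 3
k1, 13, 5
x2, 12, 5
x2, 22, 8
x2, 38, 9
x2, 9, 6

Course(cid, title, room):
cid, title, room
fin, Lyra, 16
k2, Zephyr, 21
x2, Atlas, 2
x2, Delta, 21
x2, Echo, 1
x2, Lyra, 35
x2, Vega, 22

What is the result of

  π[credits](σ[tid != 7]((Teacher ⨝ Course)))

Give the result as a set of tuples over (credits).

Teacher ⋈ Course (natural join on cid): {(fin, 10, 2, Lyra, 16), (fin, 18, 9, Lyra, 16), (fin, 39, 1, Lyra, 16), (fin, 7, 3, Lyra, 16), (x2, 12, 5, Atlas, 2), (x2, 12, 5, Delta, 21), (x2, 12, 5, Echo, 1), (x2, 12, 5, Lyra, 35), (x2, 12, 5, Vega, 22), (x2, 22, 8, Atlas, 2), (x2, 22, 8, Delta, 21), (x2, 22, 8, Echo, 1), (x2, 22, 8, Lyra, 35), (x2, 22, 8, Vega, 22), (x2, 38, 9, Atlas, 2), (x2, 38, 9, Delta, 21), (x2, 38, 9, Echo, 1), (x2, 38, 9, Lyra, 35), (x2, 38, 9, Vega, 22), (x2, 9, 6, Atlas, 2), (x2, 9, 6, Delta, 21), (x2, 9, 6, Echo, 1), (x2, 9, 6, Lyra, 35), (x2, 9, 6, Vega, 22)}
Apply σ_{tid != 7}; surviving tuples: {(fin, 10, 2, Lyra, 16), (fin, 18, 9, Lyra, 16), (fin, 39, 1, Lyra, 16), (x2, 12, 5, Atlas, 2), (x2, 12, 5, Delta, 21), (x2, 12, 5, Echo, 1), (x2, 12, 5, Lyra, 35), (x2, 12, 5, Vega, 22), (x2, 22, 8, Atlas, 2), (x2, 22, 8, Delta, 21), (x2, 22, 8, Echo, 1), (x2, 22, 8, Lyra, 35), (x2, 22, 8, Vega, 22), (x2, 38, 9, Atlas, 2), (x2, 38, 9, Delta, 21), (x2, 38, 9, Echo, 1), (x2, 38, 9, Lyra, 35), (x2, 38, 9, Vega, 22), (x2, 9, 6, Atlas, 2), (x2, 9, 6, Delta, 21), (x2, 9, 6, Echo, 1), (x2, 9, 6, Lyra, 35), (x2, 9, 6, Vega, 22)}
π_{credits} gives {1, 2, 5, 6, 8, 9} (17 duplicate(s) eliminated).

{1, 2, 5, 6, 8, 9}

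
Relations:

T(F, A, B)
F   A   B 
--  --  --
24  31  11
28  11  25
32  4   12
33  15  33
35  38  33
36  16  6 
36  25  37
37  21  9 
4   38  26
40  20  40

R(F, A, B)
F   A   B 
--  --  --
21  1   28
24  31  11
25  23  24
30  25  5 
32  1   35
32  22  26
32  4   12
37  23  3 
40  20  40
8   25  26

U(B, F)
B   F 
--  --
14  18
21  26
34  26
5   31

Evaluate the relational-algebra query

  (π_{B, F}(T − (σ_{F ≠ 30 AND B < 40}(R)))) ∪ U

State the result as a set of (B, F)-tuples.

Filtering on F ≠ 30 AND B < 40 leaves {(21, 1, 28), (24, 31, 11), (25, 23, 24), (32, 1, 35), (32, 22, 26), (32, 4, 12), (37, 23, 3), (8, 25, 26)}.
Difference: {(24, 31, 11), (28, 11, 25), (32, 4, 12), (33, 15, 33), (35, 38, 33), (36, 16, 6), (36, 25, 37), (37, 21, 9), (4, 38, 26), (40, 20, 40)} with {(21, 1, 28), (24, 31, 11), (25, 23, 24), (32, 1, 35), (32, 22, 26), (32, 4, 12), (37, 23, 3), (8, 25, 26)} → {(28, 11, 25), (33, 15, 33), (35, 38, 33), (36, 16, 6), (36, 25, 37), (37, 21, 9), (4, 38, 26), (40, 20, 40)}
Keep only column(s) B, F: {(25, 28), (26, 4), (33, 33), (33, 35), (37, 36), (40, 40), (6, 36), (9, 37)}
Union: {(25, 28), (26, 4), (33, 33), (33, 35), (37, 36), (40, 40), (6, 36), (9, 37)} with {(14, 18), (21, 26), (34, 26), (5, 31)} → {(14, 18), (21, 26), (25, 28), (26, 4), (33, 33), (33, 35), (34, 26), (37, 36), (40, 40), (5, 31), (6, 36), (9, 37)}

{(14, 18), (21, 26), (25, 28), (26, 4), (33, 33), (33, 35), (34, 26), (37, 36), (40, 40), (5, 31), (6, 36), (9, 37)}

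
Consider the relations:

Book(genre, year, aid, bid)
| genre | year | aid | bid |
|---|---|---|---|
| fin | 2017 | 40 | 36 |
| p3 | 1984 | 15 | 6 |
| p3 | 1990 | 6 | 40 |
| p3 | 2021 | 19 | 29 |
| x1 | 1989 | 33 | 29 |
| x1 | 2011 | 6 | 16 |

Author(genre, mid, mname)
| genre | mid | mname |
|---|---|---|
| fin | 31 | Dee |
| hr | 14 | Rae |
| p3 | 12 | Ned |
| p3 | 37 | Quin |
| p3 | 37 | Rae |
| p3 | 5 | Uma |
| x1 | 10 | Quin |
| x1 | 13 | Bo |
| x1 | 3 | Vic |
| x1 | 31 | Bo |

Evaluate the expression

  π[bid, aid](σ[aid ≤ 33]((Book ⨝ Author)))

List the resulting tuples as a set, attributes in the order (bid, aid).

Natural join on genre: {(fin, 2017, 40, 36, 31, Dee), (p3, 1984, 15, 6, 12, Ned), (p3, 1984, 15, 6, 37, Quin), (p3, 1984, 15, 6, 37, Rae), (p3, 1984, 15, 6, 5, Uma), (p3, 1990, 6, 40, 12, Ned), (p3, 1990, 6, 40, 37, Quin), (p3, 1990, 6, 40, 37, Rae), (p3, 1990, 6, 40, 5, Uma), (p3, 2021, 19, 29, 12, Ned), (p3, 2021, 19, 29, 37, Quin), (p3, 2021, 19, 29, 37, Rae), (p3, 2021, 19, 29, 5, Uma), (x1, 1989, 33, 29, 10, Quin), (x1, 1989, 33, 29, 13, Bo), (x1, 1989, 33, 29, 3, Vic), (x1, 1989, 33, 29, 31, Bo), (x1, 2011, 6, 16, 10, Quin), (x1, 2011, 6, 16, 13, Bo), (x1, 2011, 6, 16, 3, Vic), (x1, 2011, 6, 16, 31, Bo)}
Selection aid ≤ 33: {(p3, 1984, 15, 6, 12, Ned), (p3, 1984, 15, 6, 37, Quin), (p3, 1984, 15, 6, 37, Rae), (p3, 1984, 15, 6, 5, Uma), (p3, 1990, 6, 40, 12, Ned), (p3, 1990, 6, 40, 37, Quin), (p3, 1990, 6, 40, 37, Rae), (p3, 1990, 6, 40, 5, Uma), (p3, 2021, 19, 29, 12, Ned), (p3, 2021, 19, 29, 37, Quin), (p3, 2021, 19, 29, 37, Rae), (p3, 2021, 19, 29, 5, Uma), (x1, 1989, 33, 29, 10, Quin), (x1, 1989, 33, 29, 13, Bo), (x1, 1989, 33, 29, 3, Vic), (x1, 1989, 33, 29, 31, Bo), (x1, 2011, 6, 16, 10, Quin), (x1, 2011, 6, 16, 13, Bo), (x1, 2011, 6, 16, 3, Vic), (x1, 2011, 6, 16, 31, Bo)}
Projecting to bid, aid (15 duplicate(s) eliminated): {(16, 6), (29, 19), (29, 33), (40, 6), (6, 15)}

{(16, 6), (29, 19), (29, 33), (40, 6), (6, 15)}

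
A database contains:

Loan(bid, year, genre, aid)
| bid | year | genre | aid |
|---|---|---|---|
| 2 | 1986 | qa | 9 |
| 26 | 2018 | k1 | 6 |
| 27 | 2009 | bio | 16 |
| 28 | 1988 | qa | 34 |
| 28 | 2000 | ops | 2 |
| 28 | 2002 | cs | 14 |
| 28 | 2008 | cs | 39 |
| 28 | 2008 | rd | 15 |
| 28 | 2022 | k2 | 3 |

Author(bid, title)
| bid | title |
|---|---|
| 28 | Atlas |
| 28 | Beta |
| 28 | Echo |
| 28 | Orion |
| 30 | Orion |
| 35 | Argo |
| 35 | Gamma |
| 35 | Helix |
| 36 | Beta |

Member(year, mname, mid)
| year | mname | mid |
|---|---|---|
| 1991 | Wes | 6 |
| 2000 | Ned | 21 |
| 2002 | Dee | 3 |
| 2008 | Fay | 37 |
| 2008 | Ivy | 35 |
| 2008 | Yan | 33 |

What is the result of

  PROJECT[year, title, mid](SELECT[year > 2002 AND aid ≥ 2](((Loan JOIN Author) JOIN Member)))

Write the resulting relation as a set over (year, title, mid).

{(2008, Atlas, 33), (2008, Atlas, 35), (2008, Atlas, 37), (2008, Beta, 33), (2008, Beta, 35), (2008, Beta, 37), (2008, Echo, 33), (2008, Echo, 35), (2008, Echo, 37), (2008, Orion, 33), (2008, Orion, 35), (2008, Orion, 37)}

Loan ⋈ Author (natural join on bid): {(28, 1988, qa, 34, Atlas), (28, 1988, qa, 34, Beta), (28, 1988, qa, 34, Echo), (28, 1988, qa, 34, Orion), (28, 2000, ops, 2, Atlas), (28, 2000, ops, 2, Beta), (28, 2000, ops, 2, Echo), (28, 2000, ops, 2, Orion), (28, 2002, cs, 14, Atlas), (28, 2002, cs, 14, Beta), (28, 2002, cs, 14, Echo), (28, 2002, cs, 14, Orion), (28, 2008, cs, 39, Atlas), (28, 2008, cs, 39, Beta), (28, 2008, cs, 39, Echo), (28, 2008, cs, 39, Orion), (28, 2008, rd, 15, Atlas), (28, 2008, rd, 15, Beta), (28, 2008, rd, 15, Echo), (28, 2008, rd, 15, Orion), (28, 2022, k2, 3, Atlas), (28, 2022, k2, 3, Beta), (28, 2022, k2, 3, Echo), (28, 2022, k2, 3, Orion)}
(Loan JOIN Author) ⋈ Member (natural join on year): {(28, 2000, ops, 2, Atlas, Ned, 21), (28, 2000, ops, 2, Beta, Ned, 21), (28, 2000, ops, 2, Echo, Ned, 21), (28, 2000, ops, 2, Orion, Ned, 21), (28, 2002, cs, 14, Atlas, Dee, 3), (28, 2002, cs, 14, Beta, Dee, 3), (28, 2002, cs, 14, Echo, Dee, 3), (28, 2002, cs, 14, Orion, Dee, 3), (28, 2008, cs, 39, Atlas, Fay, 37), (28, 2008, cs, 39, Atlas, Ivy, 35), (28, 2008, cs, 39, Atlas, Yan, 33), (28, 2008, cs, 39, Beta, Fay, 37), (28, 2008, cs, 39, Beta, Ivy, 35), (28, 2008, cs, 39, Beta, Yan, 33), (28, 2008, cs, 39, Echo, Fay, 37), (28, 2008, cs, 39, Echo, Ivy, 35), (28, 2008, cs, 39, Echo, Yan, 33), (28, 2008, cs, 39, Orion, Fay, 37), (28, 2008, cs, 39, Orion, Ivy, 35), (28, 2008, cs, 39, Orion, Yan, 33), (28, 2008, rd, 15, Atlas, Fay, 37), (28, 2008, rd, 15, Atlas, Ivy, 35), (28, 2008, rd, 15, Atlas, Yan, 33), (28, 2008, rd, 15, Beta, Fay, 37), (28, 2008, rd, 15, Beta, Ivy, 35), (28, 2008, rd, 15, Beta, Yan, 33), (28, 2008, rd, 15, Echo, Fay, 37), (28, 2008, rd, 15, Echo, Ivy, 35), (28, 2008, rd, 15, Echo, Yan, 33), (28, 2008, rd, 15, Orion, Fay, 37), (28, 2008, rd, 15, Orion, Ivy, 35), (28, 2008, rd, 15, Orion, Yan, 33)}
Selection year > 2002 AND aid ≥ 2: {(28, 2008, cs, 39, Atlas, Fay, 37), (28, 2008, cs, 39, Atlas, Ivy, 35), (28, 2008, cs, 39, Atlas, Yan, 33), (28, 2008, cs, 39, Beta, Fay, 37), (28, 2008, cs, 39, Beta, Ivy, 35), (28, 2008, cs, 39, Beta, Yan, 33), (28, 2008, cs, 39, Echo, Fay, 37), (28, 2008, cs, 39, Echo, Ivy, 35), (28, 2008, cs, 39, Echo, Yan, 33), (28, 2008, cs, 39, Orion, Fay, 37), (28, 2008, cs, 39, Orion, Ivy, 35), (28, 2008, cs, 39, Orion, Yan, 33), (28, 2008, rd, 15, Atlas, Fay, 37), (28, 2008, rd, 15, Atlas, Ivy, 35), (28, 2008, rd, 15, Atlas, Yan, 33), (28, 2008, rd, 15, Beta, Fay, 37), (28, 2008, rd, 15, Beta, Ivy, 35), (28, 2008, rd, 15, Beta, Yan, 33), (28, 2008, rd, 15, Echo, Fay, 37), (28, 2008, rd, 15, Echo, Ivy, 35), (28, 2008, rd, 15, Echo, Yan, 33), (28, 2008, rd, 15, Orion, Fay, 37), (28, 2008, rd, 15, Orion, Ivy, 35), (28, 2008, rd, 15, Orion, Yan, 33)}
π[year, title, mid]: project onto (year, title, mid) (12 duplicate(s) eliminated) → {(2008, Atlas, 33), (2008, Atlas, 35), (2008, Atlas, 37), (2008, Beta, 33), (2008, Beta, 35), (2008, Beta, 37), (2008, Echo, 33), (2008, Echo, 35), (2008, Echo, 37), (2008, Orion, 33), (2008, Orion, 35), (2008, Orion, 37)}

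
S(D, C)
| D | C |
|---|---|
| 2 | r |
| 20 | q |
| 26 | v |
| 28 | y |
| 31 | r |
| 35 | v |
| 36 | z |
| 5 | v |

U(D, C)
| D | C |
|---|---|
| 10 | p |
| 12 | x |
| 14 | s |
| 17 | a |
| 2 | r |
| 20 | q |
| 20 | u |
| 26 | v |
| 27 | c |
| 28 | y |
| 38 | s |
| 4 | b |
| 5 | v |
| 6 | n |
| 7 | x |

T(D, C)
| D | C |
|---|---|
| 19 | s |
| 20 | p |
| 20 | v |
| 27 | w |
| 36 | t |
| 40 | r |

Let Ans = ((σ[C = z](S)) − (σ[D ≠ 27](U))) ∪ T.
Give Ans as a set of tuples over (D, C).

{(19, s), (20, p), (20, v), (27, w), (36, t), (36, z), (40, r)}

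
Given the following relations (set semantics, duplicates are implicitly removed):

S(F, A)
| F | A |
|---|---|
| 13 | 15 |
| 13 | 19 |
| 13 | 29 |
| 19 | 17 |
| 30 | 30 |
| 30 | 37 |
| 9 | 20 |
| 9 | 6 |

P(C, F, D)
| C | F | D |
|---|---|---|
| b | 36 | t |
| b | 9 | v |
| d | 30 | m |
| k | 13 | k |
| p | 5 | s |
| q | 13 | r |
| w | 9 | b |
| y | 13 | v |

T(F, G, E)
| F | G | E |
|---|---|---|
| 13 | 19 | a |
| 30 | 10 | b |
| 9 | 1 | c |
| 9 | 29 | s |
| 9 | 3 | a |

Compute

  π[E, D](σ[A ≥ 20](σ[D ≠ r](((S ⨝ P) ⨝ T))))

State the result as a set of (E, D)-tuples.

Natural join on F: {(13, 15, k, k), (13, 15, q, r), (13, 15, y, v), (13, 19, k, k), (13, 19, q, r), (13, 19, y, v), (13, 29, k, k), (13, 29, q, r), (13, 29, y, v), (30, 30, d, m), (30, 37, d, m), (9, 20, b, v), (9, 20, w, b), (9, 6, b, v), (9, 6, w, b)}
Natural join on F: {(13, 15, k, k, 19, a), (13, 15, q, r, 19, a), (13, 15, y, v, 19, a), (13, 19, k, k, 19, a), (13, 19, q, r, 19, a), (13, 19, y, v, 19, a), (13, 29, k, k, 19, a), (13, 29, q, r, 19, a), (13, 29, y, v, 19, a), (30, 30, d, m, 10, b), (30, 37, d, m, 10, b), (9, 20, b, v, 1, c), (9, 20, b, v, 29, s), (9, 20, b, v, 3, a), (9, 20, w, b, 1, c), (9, 20, w, b, 29, s), (9, 20, w, b, 3, a), (9, 6, b, v, 1, c), (9, 6, b, v, 29, s), (9, 6, b, v, 3, a), (9, 6, w, b, 1, c), (9, 6, w, b, 29, s), (9, 6, w, b, 3, a)}
Filtering on D ≠ r leaves {(13, 15, k, k, 19, a), (13, 15, y, v, 19, a), (13, 19, k, k, 19, a), (13, 19, y, v, 19, a), (13, 29, k, k, 19, a), (13, 29, y, v, 19, a), (30, 30, d, m, 10, b), (30, 37, d, m, 10, b), (9, 20, b, v, 1, c), (9, 20, b, v, 29, s), (9, 20, b, v, 3, a), (9, 20, w, b, 1, c), (9, 20, w, b, 29, s), (9, 20, w, b, 3, a), (9, 6, b, v, 1, c), (9, 6, b, v, 29, s), (9, 6, b, v, 3, a), (9, 6, w, b, 1, c), (9, 6, w, b, 29, s), (9, 6, w, b, 3, a)}.
Filtering on A ≥ 20 leaves {(13, 29, k, k, 19, a), (13, 29, y, v, 19, a), (30, 30, d, m, 10, b), (30, 37, d, m, 10, b), (9, 20, b, v, 1, c), (9, 20, b, v, 29, s), (9, 20, b, v, 3, a), (9, 20, w, b, 1, c), (9, 20, w, b, 29, s), (9, 20, w, b, 3, a)}.
Keep only column(s) E, D (2 duplicate(s) eliminated): {(a, b), (a, k), (a, v), (b, m), (c, b), (c, v), (s, b), (s, v)}

{(a, b), (a, k), (a, v), (b, m), (c, b), (c, v), (s, b), (s, v)}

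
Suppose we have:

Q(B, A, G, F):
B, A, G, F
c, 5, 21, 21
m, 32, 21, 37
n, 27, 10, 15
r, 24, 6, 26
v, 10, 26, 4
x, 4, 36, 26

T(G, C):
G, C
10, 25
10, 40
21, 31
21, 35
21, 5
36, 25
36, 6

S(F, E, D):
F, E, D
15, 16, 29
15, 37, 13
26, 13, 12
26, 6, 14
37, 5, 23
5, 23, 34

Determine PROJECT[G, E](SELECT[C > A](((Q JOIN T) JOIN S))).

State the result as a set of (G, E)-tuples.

{(10, 16), (10, 37), (21, 5), (36, 13), (36, 6)}

Natural join on G: {(c, 5, 21, 21, 31), (c, 5, 21, 21, 35), (c, 5, 21, 21, 5), (m, 32, 21, 37, 31), (m, 32, 21, 37, 35), (m, 32, 21, 37, 5), (n, 27, 10, 15, 25), (n, 27, 10, 15, 40), (x, 4, 36, 26, 25), (x, 4, 36, 26, 6)}
Natural join on F: {(m, 32, 21, 37, 31, 5, 23), (m, 32, 21, 37, 35, 5, 23), (m, 32, 21, 37, 5, 5, 23), (n, 27, 10, 15, 25, 16, 29), (n, 27, 10, 15, 25, 37, 13), (n, 27, 10, 15, 40, 16, 29), (n, 27, 10, 15, 40, 37, 13), (x, 4, 36, 26, 25, 13, 12), (x, 4, 36, 26, 25, 6, 14), (x, 4, 36, 26, 6, 13, 12), (x, 4, 36, 26, 6, 6, 14)}
Apply σ_{C > A}; surviving tuples: {(m, 32, 21, 37, 35, 5, 23), (n, 27, 10, 15, 40, 16, 29), (n, 27, 10, 15, 40, 37, 13), (x, 4, 36, 26, 25, 13, 12), (x, 4, 36, 26, 25, 6, 14), (x, 4, 36, 26, 6, 13, 12), (x, 4, 36, 26, 6, 6, 14)}
Keep only column(s) G, E (2 duplicate(s) eliminated): {(10, 16), (10, 37), (21, 5), (36, 13), (36, 6)}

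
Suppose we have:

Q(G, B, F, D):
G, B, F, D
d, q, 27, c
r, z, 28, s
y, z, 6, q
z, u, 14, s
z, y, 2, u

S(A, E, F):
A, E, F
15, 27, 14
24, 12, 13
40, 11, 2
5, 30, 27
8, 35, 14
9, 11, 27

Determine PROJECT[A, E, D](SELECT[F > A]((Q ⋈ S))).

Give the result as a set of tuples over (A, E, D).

{(5, 30, c), (8, 35, s), (9, 11, c)}

Natural join on F: {(d, q, 27, c, 5, 30), (d, q, 27, c, 9, 11), (z, u, 14, s, 15, 27), (z, u, 14, s, 8, 35), (z, y, 2, u, 40, 11)}
σ[F > A]: keep tuples satisfying F > A → {(d, q, 27, c, 5, 30), (d, q, 27, c, 9, 11), (z, u, 14, s, 8, 35)}
Keep only column(s) A, E, D: {(5, 30, c), (8, 35, s), (9, 11, c)}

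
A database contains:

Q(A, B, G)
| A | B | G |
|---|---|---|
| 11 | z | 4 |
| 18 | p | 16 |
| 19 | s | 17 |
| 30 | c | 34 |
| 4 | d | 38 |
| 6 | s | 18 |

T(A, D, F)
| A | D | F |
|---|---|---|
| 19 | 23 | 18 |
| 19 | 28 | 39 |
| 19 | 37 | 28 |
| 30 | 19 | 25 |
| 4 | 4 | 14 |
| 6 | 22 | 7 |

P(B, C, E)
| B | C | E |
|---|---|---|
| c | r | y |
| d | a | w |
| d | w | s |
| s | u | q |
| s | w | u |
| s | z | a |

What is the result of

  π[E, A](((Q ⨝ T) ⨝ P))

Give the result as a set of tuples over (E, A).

{(a, 19), (a, 6), (q, 19), (q, 6), (s, 4), (u, 19), (u, 6), (w, 4), (y, 30)}

Joining Q and T on A yields {(19, s, 17, 23, 18), (19, s, 17, 28, 39), (19, s, 17, 37, 28), (30, c, 34, 19, 25), (4, d, 38, 4, 14), (6, s, 18, 22, 7)}.
Joining (Q ⨝ T) and P on B yields {(19, s, 17, 23, 18, u, q), (19, s, 17, 23, 18, w, u), (19, s, 17, 23, 18, z, a), (19, s, 17, 28, 39, u, q), (19, s, 17, 28, 39, w, u), (19, s, 17, 28, 39, z, a), (19, s, 17, 37, 28, u, q), (19, s, 17, 37, 28, w, u), (19, s, 17, 37, 28, z, a), (30, c, 34, 19, 25, r, y), (4, d, 38, 4, 14, a, w), (4, d, 38, 4, 14, w, s), (6, s, 18, 22, 7, u, q), (6, s, 18, 22, 7, w, u), (6, s, 18, 22, 7, z, a)}.
π[E, A]: project onto (E, A) (6 duplicate(s) eliminated) → {(a, 19), (a, 6), (q, 19), (q, 6), (s, 4), (u, 19), (u, 6), (w, 4), (y, 30)}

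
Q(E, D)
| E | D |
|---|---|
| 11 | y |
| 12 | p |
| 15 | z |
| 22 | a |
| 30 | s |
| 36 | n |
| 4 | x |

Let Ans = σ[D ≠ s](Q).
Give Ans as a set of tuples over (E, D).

{(11, y), (12, p), (15, z), (22, a), (36, n), (4, x)}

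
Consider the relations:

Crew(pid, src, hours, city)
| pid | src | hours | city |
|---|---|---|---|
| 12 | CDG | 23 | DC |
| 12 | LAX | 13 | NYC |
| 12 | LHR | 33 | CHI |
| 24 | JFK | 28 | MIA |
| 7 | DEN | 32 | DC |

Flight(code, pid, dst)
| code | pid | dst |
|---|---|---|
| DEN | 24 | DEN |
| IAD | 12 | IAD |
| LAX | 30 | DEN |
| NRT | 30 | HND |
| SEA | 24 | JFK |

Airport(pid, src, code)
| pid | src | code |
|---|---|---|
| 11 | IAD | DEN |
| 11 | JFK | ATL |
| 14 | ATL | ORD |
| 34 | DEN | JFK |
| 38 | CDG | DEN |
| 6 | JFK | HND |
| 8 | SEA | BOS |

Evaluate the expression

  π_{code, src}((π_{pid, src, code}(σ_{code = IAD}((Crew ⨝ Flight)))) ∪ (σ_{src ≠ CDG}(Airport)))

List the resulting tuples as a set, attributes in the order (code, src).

{(ATL, JFK), (BOS, SEA), (DEN, IAD), (HND, JFK), (IAD, CDG), (IAD, LAX), (IAD, LHR), (JFK, DEN), (ORD, ATL)}

Natural join on pid: {(12, CDG, 23, DC, IAD, IAD), (12, LAX, 13, NYC, IAD, IAD), (12, LHR, 33, CHI, IAD, IAD), (24, JFK, 28, MIA, DEN, DEN), (24, JFK, 28, MIA, SEA, JFK)}
Selection code = IAD: {(12, CDG, 23, DC, IAD, IAD), (12, LAX, 13, NYC, IAD, IAD), (12, LHR, 33, CHI, IAD, IAD)}
Projecting to pid, src, code: {(12, CDG, IAD), (12, LAX, IAD), (12, LHR, IAD)}
Selection src ≠ CDG: {(11, IAD, DEN), (11, JFK, ATL), (14, ATL, ORD), (34, DEN, JFK), (6, JFK, HND), (8, SEA, BOS)}
Taking the union: {(11, IAD, DEN), (11, JFK, ATL), (12, CDG, IAD), (12, LAX, IAD), (12, LHR, IAD), (14, ATL, ORD), (34, DEN, JFK), (6, JFK, HND), (8, SEA, BOS)}
Projecting to code, src: {(ATL, JFK), (BOS, SEA), (DEN, IAD), (HND, JFK), (IAD, CDG), (IAD, LAX), (IAD, LHR), (JFK, DEN), (ORD, ATL)}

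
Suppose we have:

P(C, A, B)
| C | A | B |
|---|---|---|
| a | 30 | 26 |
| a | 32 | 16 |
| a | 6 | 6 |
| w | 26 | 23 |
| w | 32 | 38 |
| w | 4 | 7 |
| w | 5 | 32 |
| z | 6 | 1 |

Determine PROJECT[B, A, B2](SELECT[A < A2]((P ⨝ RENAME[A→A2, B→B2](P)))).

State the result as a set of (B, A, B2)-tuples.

ρ[A→A2, B→B2]: schema becomes (C, A2, B2); tuples unchanged.
Joining P and RENAME[A→A2, B→B2](P) on C yields {(a, 30, 26, 30, 26), (a, 30, 26, 32, 16), (a, 30, 26, 6, 6), (a, 32, 16, 30, 26), (a, 32, 16, 32, 16), (a, 32, 16, 6, 6), (a, 6, 6, 30, 26), (a, 6, 6, 32, 16), (a, 6, 6, 6, 6), (w, 26, 23, 26, 23), (w, 26, 23, 32, 38), (w, 26, 23, 4, 7), (w, 26, 23, 5, 32), (w, 32, 38, 26, 23), (w, 32, 38, 32, 38), (w, 32, 38, 4, 7), (w, 32, 38, 5, 32), (w, 4, 7, 26, 23), (w, 4, 7, 32, 38), (w, 4, 7, 4, 7), (w, 4, 7, 5, 32), (w, 5, 32, 26, 23), (w, 5, 32, 32, 38), (w, 5, 32, 4, 7), (w, 5, 32, 5, 32), (z, 6, 1, 6, 1)}.
Selection A < A2: {(a, 30, 26, 32, 16), (a, 6, 6, 30, 26), (a, 6, 6, 32, 16), (w, 26, 23, 32, 38), (w, 4, 7, 26, 23), (w, 4, 7, 32, 38), (w, 4, 7, 5, 32), (w, 5, 32, 26, 23), (w, 5, 32, 32, 38)}
π[B, A, B2]: project onto (B, A, B2) → {(23, 26, 38), (26, 30, 16), (32, 5, 23), (32, 5, 38), (6, 6, 16), (6, 6, 26), (7, 4, 23), (7, 4, 32), (7, 4, 38)}

{(23, 26, 38), (26, 30, 16), (32, 5, 23), (32, 5, 38), (6, 6, 16), (6, 6, 26), (7, 4, 23), (7, 4, 32), (7, 4, 38)}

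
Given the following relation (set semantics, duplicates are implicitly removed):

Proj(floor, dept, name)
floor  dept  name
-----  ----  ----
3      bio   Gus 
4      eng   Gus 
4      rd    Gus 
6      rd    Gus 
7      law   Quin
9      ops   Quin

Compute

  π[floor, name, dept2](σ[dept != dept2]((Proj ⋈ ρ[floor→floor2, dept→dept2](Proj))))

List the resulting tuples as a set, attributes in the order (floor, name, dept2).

{(3, Gus, eng), (3, Gus, rd), (4, Gus, bio), (4, Gus, eng), (4, Gus, rd), (6, Gus, bio), (6, Gus, eng), (7, Quin, ops), (9, Quin, law)}

ρ[floor→floor2, dept→dept2]: schema becomes (floor2, dept2, name); tuples unchanged.
Proj ⋈ ρ[floor→floor2, dept→dept2](Proj) (natural join on name): {(3, bio, Gus, 3, bio), (3, bio, Gus, 4, eng), (3, bio, Gus, 4, rd), (3, bio, Gus, 6, rd), (4, eng, Gus, 3, bio), (4, eng, Gus, 4, eng), (4, eng, Gus, 4, rd), (4, eng, Gus, 6, rd), (4, rd, Gus, 3, bio), (4, rd, Gus, 4, eng), (4, rd, Gus, 4, rd), (4, rd, Gus, 6, rd), (6, rd, Gus, 3, bio), (6, rd, Gus, 4, eng), (6, rd, Gus, 4, rd), (6, rd, Gus, 6, rd), (7, law, Quin, 7, law), (7, law, Quin, 9, ops), (9, ops, Quin, 7, law), (9, ops, Quin, 9, ops)}
Apply σ_{dept != dept2}; surviving tuples: {(3, bio, Gus, 4, eng), (3, bio, Gus, 4, rd), (3, bio, Gus, 6, rd), (4, eng, Gus, 3, bio), (4, eng, Gus, 4, rd), (4, eng, Gus, 6, rd), (4, rd, Gus, 3, bio), (4, rd, Gus, 4, eng), (6, rd, Gus, 3, bio), (6, rd, Gus, 4, eng), (7, law, Quin, 9, ops), (9, ops, Quin, 7, law)}
Keep only column(s) floor, name, dept2 (3 duplicate(s) eliminated): {(3, Gus, eng), (3, Gus, rd), (4, Gus, bio), (4, Gus, eng), (4, Gus, rd), (6, Gus, bio), (6, Gus, eng), (7, Quin, ops), (9, Quin, law)}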